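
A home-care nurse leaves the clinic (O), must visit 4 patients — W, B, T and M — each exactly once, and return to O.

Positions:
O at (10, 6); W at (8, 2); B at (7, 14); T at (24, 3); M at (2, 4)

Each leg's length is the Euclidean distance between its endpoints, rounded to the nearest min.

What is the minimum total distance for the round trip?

There are 12 distinct closed tours to check (reversals are equivalent).
O → W → B → T → M → O: 4+12+20+22+8 = 66
O → W → B → M → T → O: 4+12+11+22+14 = 63
O → W → T → B → M → O: 4+16+20+11+8 = 59
O → W → T → M → B → O: 4+16+22+11+9 = 62
O → W → M → B → T → O: 4+6+11+20+14 = 55
O → W → M → T → B → O: 4+6+22+20+9 = 61
O → B → W → T → M → O: 9+12+16+22+8 = 67
O → B → W → M → T → O: 9+12+6+22+14 = 63
O → B → T → W → M → O: 9+20+16+6+8 = 59
O → B → M → W → T → O: 9+11+6+16+14 = 56
O → T → W → B → M → O: 14+16+12+11+8 = 61
O → T → B → W → M → O: 14+20+12+6+8 = 60
The minimum is 55.
One optimal route: O → W → M → B → T → O (or its reverse).

55 min — the shortest possible round trip.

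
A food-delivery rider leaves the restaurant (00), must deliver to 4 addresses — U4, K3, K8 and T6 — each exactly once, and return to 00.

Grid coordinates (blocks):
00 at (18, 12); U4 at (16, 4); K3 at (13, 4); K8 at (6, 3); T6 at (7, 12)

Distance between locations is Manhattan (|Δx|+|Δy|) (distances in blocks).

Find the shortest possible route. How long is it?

Minimum total distance: 42 blocks.

00 → U4 → K3 → K8 → T6 → 00: 10+3+8+10+11 = 42
00 → U4 → K3 → T6 → K8 → 00: 10+3+14+10+21 = 58
00 → U4 → K8 → K3 → T6 → 00: 10+11+8+14+11 = 54
00 → U4 → K8 → T6 → K3 → 00: 10+11+10+14+13 = 58
00 → U4 → T6 → K3 → K8 → 00: 10+17+14+8+21 = 70
00 → U4 → T6 → K8 → K3 → 00: 10+17+10+8+13 = 58
00 → K3 → U4 → K8 → T6 → 00: 13+3+11+10+11 = 48
00 → K3 → U4 → T6 → K8 → 00: 13+3+17+10+21 = 64
00 → K3 → K8 → U4 → T6 → 00: 13+8+11+17+11 = 60
00 → K3 → T6 → U4 → K8 → 00: 13+14+17+11+21 = 76
00 → K8 → U4 → K3 → T6 → 00: 21+11+3+14+11 = 60
00 → K8 → K3 → U4 → T6 → 00: 21+8+3+17+11 = 60
The minimum is 42.
One optimal route: 00 → U4 → K3 → K8 → T6 → 00 (or its reverse).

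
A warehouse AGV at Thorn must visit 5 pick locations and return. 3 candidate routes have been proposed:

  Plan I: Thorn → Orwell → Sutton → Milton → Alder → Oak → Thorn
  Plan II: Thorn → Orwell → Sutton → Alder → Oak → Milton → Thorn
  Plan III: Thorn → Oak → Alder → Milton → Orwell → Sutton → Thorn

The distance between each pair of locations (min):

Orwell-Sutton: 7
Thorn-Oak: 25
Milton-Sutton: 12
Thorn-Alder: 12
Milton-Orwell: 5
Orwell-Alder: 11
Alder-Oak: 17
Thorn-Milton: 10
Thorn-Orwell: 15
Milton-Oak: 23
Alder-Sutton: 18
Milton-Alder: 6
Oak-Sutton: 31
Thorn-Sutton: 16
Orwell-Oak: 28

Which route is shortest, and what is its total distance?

Plan I: 15 + 7 + 12 + 6 + 17 + 25 = 82
Plan II: 15 + 7 + 18 + 17 + 23 + 10 = 90
Plan III: 25 + 17 + 6 + 5 + 7 + 16 = 76

Shortest is Plan III, total 76 min.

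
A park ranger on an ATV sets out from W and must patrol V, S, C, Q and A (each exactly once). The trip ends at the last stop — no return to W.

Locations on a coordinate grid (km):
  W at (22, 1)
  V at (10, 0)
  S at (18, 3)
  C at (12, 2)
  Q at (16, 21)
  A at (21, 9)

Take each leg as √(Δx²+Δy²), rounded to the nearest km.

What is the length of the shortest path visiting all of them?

There are 5! = 120 possible orderings.
W - V - S - C - Q - A: 12+9+6+19+13 = 59
W - V - S - C - A - Q: 12+9+6+11+13 = 51
W - V - S - Q - C - A: 12+9+18+19+11 = 69
W - V - S - Q - A - C: 12+9+18+13+11 = 63
W - V - S - A - C - Q: 12+9+7+11+19 = 58
W - V - S - A - Q - C: 12+9+7+13+19 = 60
W - V - C - S - Q - A: 12+3+6+18+13 = 52
W - V - C - S - A - Q: 12+3+6+7+13 = 41
W - V - C - Q - S - A: 12+3+19+18+7 = 59
W - V - C - Q - A - S: 12+3+19+13+7 = 54
W - V - C - A - S - Q: 12+3+11+7+18 = 51
W - V - C - A - Q - S: 12+3+11+13+18 = 57
W - V - Q - S - C - A: 12+22+18+6+11 = 69
W - V - Q - S - A - C: 12+22+18+7+11 = 70
… (106 more)
W - S - V - C - A - Q: 4+9+3+11+13 = 40  ← best
The minimum is 40.
One shortest path: W → S → V → C → A → Q.

Shortest open route: 40 km.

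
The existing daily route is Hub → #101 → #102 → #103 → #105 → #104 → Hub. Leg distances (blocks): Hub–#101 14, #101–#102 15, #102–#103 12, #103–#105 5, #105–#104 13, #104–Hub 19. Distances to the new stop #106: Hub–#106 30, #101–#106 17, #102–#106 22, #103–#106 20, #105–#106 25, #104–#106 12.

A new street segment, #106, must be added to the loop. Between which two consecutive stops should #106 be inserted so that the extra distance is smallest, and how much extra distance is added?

Insertion cost between consecutive stops i–j is d(i,#106) + d(#106,j) − d(i,j):
  between Hub and #101: 30 + 17 − 14 = 33
  between #101 and #102: 17 + 22 − 15 = 24
  between #102 and #103: 22 + 20 − 12 = 30
  between #103 and #105: 20 + 25 − 5 = 40
  between #105 and #104: 25 + 12 − 13 = 24
  between #104 and Hub: 12 + 30 − 19 = 23
Cheapest insertion is between #104 and Hub, adding 23.
New total = 78 + 23 = 101.

+23 blocks — insert #106 between #104 and Hub.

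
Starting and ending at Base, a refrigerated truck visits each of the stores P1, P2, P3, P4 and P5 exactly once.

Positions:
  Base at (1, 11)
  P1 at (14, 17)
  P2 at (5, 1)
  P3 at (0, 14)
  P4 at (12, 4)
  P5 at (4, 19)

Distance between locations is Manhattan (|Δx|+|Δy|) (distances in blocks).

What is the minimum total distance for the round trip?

Minimum total distance: 64 blocks.

Base - P1 - P2 - P3 - P4 - P5 - Base: 19+25+18+22+23+11 = 118
Base - P1 - P2 - P3 - P5 - P4 - Base: 19+25+18+9+23+18 = 112
Base - P1 - P2 - P4 - P3 - P5 - Base: 19+25+10+22+9+11 = 96
Base - P1 - P2 - P4 - P5 - P3 - Base: 19+25+10+23+9+4 = 90
Base - P1 - P2 - P5 - P3 - P4 - Base: 19+25+19+9+22+18 = 112
Base - P1 - P2 - P5 - P4 - P3 - Base: 19+25+19+23+22+4 = 112
Base - P1 - P3 - P2 - P4 - P5 - Base: 19+17+18+10+23+11 = 98
Base - P1 - P3 - P2 - P5 - P4 - Base: 19+17+18+19+23+18 = 114
Base - P1 - P3 - P4 - P2 - P5 - Base: 19+17+22+10+19+11 = 98
Base - P1 - P3 - P4 - P5 - P2 - Base: 19+17+22+23+19+14 = 114
Base - P1 - P3 - P5 - P2 - P4 - Base: 19+17+9+19+10+18 = 92
Base - P1 - P3 - P5 - P4 - P2 - Base: 19+17+9+23+10+14 = 92
Base - P1 - P4 - P2 - P3 - P5 - Base: 19+15+10+18+9+11 = 82
Base - P1 - P4 - P2 - P5 - P3 - Base: 19+15+10+19+9+4 = 76
… (46 more)
Base - P2 - P4 - P1 - P5 - P3 - Base: 14+10+15+12+9+4 = 64  ← best
The minimum is 64.
One optimal route: Base → P2 → P4 → P1 → P5 → P3 → Base (or its reverse).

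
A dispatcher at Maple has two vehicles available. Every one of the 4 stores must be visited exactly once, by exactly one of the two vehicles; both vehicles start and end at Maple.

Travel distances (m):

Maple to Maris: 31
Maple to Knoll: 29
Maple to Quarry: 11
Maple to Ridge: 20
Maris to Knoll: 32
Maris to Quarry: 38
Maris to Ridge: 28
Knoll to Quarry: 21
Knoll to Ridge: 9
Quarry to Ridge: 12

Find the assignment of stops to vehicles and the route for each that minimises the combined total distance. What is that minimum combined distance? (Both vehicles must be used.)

Check every non-empty split of the stops between the two vehicles; for each half take its own optimal tour:
  {Maris} + {Knoll, Quarry, Ridge}: 62 + 61 = 123
  {Knoll} + {Maris, Quarry, Ridge}: 58 + 82 = 140
  {Maris, Knoll} + {Quarry, Ridge}: 92 + 43 = 135
  {Quarry} + {Maris, Knoll, Ridge}: 22 + 92 = 114
  {Maris, Quarry} + {Knoll, Ridge}: 80 + 58 = 138
  {Knoll, Quarry} + {Maris, Ridge}: 61 + 79 = 140
  … (7 splits in total)
Best: vehicle 1 Maple → Quarry → Maple = 22; vehicle 2 Maple → Maris → Knoll → Ridge → Maple = 92; combined 114.

Minimum combined distance: 114 m.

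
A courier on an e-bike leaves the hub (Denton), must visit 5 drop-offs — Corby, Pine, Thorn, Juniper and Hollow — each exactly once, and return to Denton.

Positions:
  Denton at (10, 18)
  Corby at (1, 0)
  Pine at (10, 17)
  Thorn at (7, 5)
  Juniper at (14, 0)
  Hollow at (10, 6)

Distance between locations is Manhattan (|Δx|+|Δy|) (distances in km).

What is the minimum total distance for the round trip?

Denton → Corby → Pine → Thorn → Juniper → Hollow → Denton: 27+26+15+12+10+12 = 102
Denton → Corby → Pine → Thorn → Hollow → Juniper → Denton: 27+26+15+4+10+22 = 104
Denton → Corby → Pine → Juniper → Thorn → Hollow → Denton: 27+26+21+12+4+12 = 102
Denton → Corby → Pine → Juniper → Hollow → Thorn → Denton: 27+26+21+10+4+16 = 104
Denton → Corby → Pine → Hollow → Thorn → Juniper → Denton: 27+26+11+4+12+22 = 102
Denton → Corby → Pine → Hollow → Juniper → Thorn → Denton: 27+26+11+10+12+16 = 102
Denton → Corby → Thorn → Pine → Juniper → Hollow → Denton: 27+11+15+21+10+12 = 96
Denton → Corby → Thorn → Pine → Hollow → Juniper → Denton: 27+11+15+11+10+22 = 96
Denton → Corby → Thorn → Juniper → Pine → Hollow → Denton: 27+11+12+21+11+12 = 94
Denton → Corby → Thorn → Juniper → Hollow → Pine → Denton: 27+11+12+10+11+1 = 72
Denton → Corby → Thorn → Hollow → Pine → Juniper → Denton: 27+11+4+11+21+22 = 96
Denton → Corby → Thorn → Hollow → Juniper → Pine → Denton: 27+11+4+10+21+1 = 74
Denton → Corby → Juniper → Pine → Thorn → Hollow → Denton: 27+13+21+15+4+12 = 92
Denton → Corby → Juniper → Pine → Hollow → Thorn → Denton: 27+13+21+11+4+16 = 92
… (46 more)
Denton → Pine → Thorn → Corby → Juniper → Hollow → Denton: 1+15+11+13+10+12 = 62  ← best
The minimum is 62.
One optimal route: Denton → Pine → Thorn → Corby → Juniper → Hollow → Denton (or its reverse).

62 km — the shortest possible round trip.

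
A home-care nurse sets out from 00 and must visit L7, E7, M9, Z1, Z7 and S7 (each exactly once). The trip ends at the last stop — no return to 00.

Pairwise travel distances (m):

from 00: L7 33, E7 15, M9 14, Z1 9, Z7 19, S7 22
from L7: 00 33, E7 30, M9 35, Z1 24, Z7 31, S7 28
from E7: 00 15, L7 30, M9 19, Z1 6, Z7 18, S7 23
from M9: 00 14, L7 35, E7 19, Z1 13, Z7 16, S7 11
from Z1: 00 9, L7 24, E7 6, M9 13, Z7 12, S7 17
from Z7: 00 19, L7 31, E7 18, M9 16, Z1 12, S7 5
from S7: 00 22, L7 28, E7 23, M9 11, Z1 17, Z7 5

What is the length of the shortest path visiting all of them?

There are 6! = 720 possible orderings.
00→L7→E7→M9→Z1→Z7→S7: 33+30+19+13+12+5 = 112
00→L7→E7→M9→Z1→S7→Z7: 33+30+19+13+17+5 = 117
00→L7→E7→M9→Z7→Z1→S7: 33+30+19+16+12+17 = 127
00→L7→E7→M9→Z7→S7→Z1: 33+30+19+16+5+17 = 120
00→L7→E7→M9→S7→Z1→Z7: 33+30+19+11+17+12 = 122
00→L7→E7→M9→S7→Z7→Z1: 33+30+19+11+5+12 = 110
00→L7→E7→Z1→M9→Z7→S7: 33+30+6+13+16+5 = 103
00→L7→E7→Z1→M9→S7→Z7: 33+30+6+13+11+5 = 98
… (712 more)
00→M9→S7→Z7→E7→Z1→L7: 14+11+5+18+6+24 = 78  ← best
The minimum is 78.
One shortest path: 00 → M9 → S7 → Z7 → E7 → Z1 → L7.

78 m — the minimum one-way total.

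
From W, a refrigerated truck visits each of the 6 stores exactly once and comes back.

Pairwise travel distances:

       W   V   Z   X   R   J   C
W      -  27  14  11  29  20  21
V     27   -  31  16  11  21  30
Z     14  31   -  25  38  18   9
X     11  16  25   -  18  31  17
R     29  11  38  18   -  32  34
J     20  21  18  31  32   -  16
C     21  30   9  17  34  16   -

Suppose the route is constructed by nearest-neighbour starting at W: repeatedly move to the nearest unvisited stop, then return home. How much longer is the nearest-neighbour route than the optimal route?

From W: X=11, Z=14, J=20, C=21, V=27, R=29 → choose X (11).
From X: V=16, C=17, R=18, Z=25, J=31 → choose V (16).
From V: R=11, J=21, C=30, Z=31 → choose R (11).
From R: J=32, C=34, Z=38 → choose J (32).
From J: C=16, Z=18 → choose C (16).
From C: Z=9 → choose Z (9).
NN route W → X → V → R → J → C → Z → W costs 109.
Optimal: W → Z → C → J → V → R → X → W costs 100 (by enumerating all 360 distinct tours).
Excess = 109 − 100 = 9.

9 longer than the optimal tour.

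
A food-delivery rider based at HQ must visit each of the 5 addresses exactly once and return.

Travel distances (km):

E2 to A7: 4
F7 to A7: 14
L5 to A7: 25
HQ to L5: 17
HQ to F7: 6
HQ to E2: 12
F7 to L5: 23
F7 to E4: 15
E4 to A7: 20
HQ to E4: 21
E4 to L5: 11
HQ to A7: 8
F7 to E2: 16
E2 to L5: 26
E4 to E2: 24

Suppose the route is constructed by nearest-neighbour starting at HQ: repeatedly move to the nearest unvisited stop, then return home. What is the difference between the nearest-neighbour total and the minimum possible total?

HQ: F7=6, A7=8, E2=12, L5=17, E4=21 ⇒ F7
F7: A7=14, E4=15, E2=16, L5=23 ⇒ A7
A7: E2=4, E4=20, L5=25 ⇒ E2
E2: E4=24, L5=26 ⇒ E4
E4: L5=11 ⇒ L5
NN route HQ → F7 → A7 → E2 → E4 → L5 → HQ costs 76.
Optimal: HQ → F7 → E4 → L5 → E2 → A7 → HQ costs 70 (by enumerating all 60 distinct tours).
Excess = 76 − 70 = 6.

The nearest-neighbour route is 6 km longer than optimal.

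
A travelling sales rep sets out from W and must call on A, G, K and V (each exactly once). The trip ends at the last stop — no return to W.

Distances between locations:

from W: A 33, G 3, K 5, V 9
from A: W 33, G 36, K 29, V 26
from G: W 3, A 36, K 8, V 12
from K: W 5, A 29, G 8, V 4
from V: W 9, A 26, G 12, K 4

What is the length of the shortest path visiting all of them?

41 — the minimum one-way total.

There are 4! = 24 possible orderings.
W→A→G→K→V: 33+36+8+4 = 81
W→A→G→V→K: 33+36+12+4 = 85
W→A→K→G→V: 33+29+8+12 = 82
W→A→K→V→G: 33+29+4+12 = 78
W→A→V→G→K: 33+26+12+8 = 79
W→A→V→K→G: 33+26+4+8 = 71
W→G→A→K→V: 3+36+29+4 = 72
W→G→A→V→K: 3+36+26+4 = 69
W→G→K→A→V: 3+8+29+26 = 66
W→G→K→V→A: 3+8+4+26 = 41
W→G→V→A→K: 3+12+26+29 = 70
W→G→V→K→A: 3+12+4+29 = 48
W→K→A→G→V: 5+29+36+12 = 82
W→K→A→V→G: 5+29+26+12 = 72
… (10 more)
The minimum is 41.
One shortest path: W → G → K → V → A.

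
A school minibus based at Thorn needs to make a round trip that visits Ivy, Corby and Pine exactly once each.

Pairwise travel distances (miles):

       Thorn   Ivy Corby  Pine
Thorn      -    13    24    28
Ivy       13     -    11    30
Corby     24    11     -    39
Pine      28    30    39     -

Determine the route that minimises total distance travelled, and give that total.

Shortest round trip = 91 miles.

With 3 stops there are 3!/2 = 3 distinct round trips (a route and its reverse cost the same).
Thorn → Ivy → Corby → Pine → Thorn: 13+11+39+28 = 91
Thorn → Ivy → Pine → Corby → Thorn: 13+30+39+24 = 106
Thorn → Corby → Ivy → Pine → Thorn: 24+11+30+28 = 93
The minimum is 91.
One optimal route: Thorn → Ivy → Corby → Pine → Thorn (or its reverse).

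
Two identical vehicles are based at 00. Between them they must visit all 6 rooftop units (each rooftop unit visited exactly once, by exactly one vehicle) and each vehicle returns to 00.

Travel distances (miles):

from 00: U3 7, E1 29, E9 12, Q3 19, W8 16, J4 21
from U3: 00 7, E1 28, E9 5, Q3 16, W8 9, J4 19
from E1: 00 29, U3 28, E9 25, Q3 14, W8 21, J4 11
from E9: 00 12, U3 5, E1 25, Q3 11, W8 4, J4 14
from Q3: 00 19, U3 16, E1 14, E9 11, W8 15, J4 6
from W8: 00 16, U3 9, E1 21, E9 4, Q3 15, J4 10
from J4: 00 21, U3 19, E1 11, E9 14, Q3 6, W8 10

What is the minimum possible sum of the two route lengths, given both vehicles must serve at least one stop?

Check every non-empty split of the stops between the two vehicles; for each half take its own optimal tour:
  {U3} + {E1, E9, Q3, W8, J4}: 14 + 70 = 84
  {E1} + {U3, E9, Q3, W8, J4}: 58 + 51 = 109
  {U3, E1} + {E9, Q3, W8, J4}: 64 + 51 = 115
  {E9} + {U3, E1, Q3, W8, J4}: 24 + 70 = 94
  {U3, E9} + {E1, Q3, W8, J4}: 24 + 70 = 94
  {E1, E9} + {U3, Q3, W8, J4}: 66 + 51 = 117
  … (31 splits in total)
Best: vehicle 1 00 → U3 → 00 = 14; vehicle 2 00 → E9 → W8 → J4 → E1 → Q3 → 00 = 70; combined 84.

Minimum combined distance: 84 miles.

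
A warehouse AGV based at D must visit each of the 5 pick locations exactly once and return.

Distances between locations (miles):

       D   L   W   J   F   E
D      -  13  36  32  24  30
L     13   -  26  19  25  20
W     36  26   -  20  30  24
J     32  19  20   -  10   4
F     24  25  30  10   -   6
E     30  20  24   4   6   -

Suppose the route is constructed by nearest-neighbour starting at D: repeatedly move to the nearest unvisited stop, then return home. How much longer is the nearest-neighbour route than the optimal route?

Excess over optimum: 15 miles.

D: L=13, F=24, E=30, J=32, W=36 ⇒ L
L: J=19, E=20, F=25, W=26 ⇒ J
J: E=4, F=10, W=20 ⇒ E
E: F=6, W=24 ⇒ F
F: W=30 ⇒ W
NN route D → L → J → E → F → W → D costs 108.
Optimal: D → L → W → J → E → F → D costs 93 (by enumerating all 60 distinct tours).
Excess = 108 − 93 = 15.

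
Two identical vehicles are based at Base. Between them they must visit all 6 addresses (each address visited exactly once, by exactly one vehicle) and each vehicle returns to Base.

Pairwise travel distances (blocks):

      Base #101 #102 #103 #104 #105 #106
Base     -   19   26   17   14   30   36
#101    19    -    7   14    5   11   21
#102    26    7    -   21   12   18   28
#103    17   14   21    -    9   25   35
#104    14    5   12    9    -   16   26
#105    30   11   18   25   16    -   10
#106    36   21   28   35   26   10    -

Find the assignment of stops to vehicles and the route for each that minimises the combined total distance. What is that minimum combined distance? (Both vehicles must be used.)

Try each way of splitting the stops between the two vehicles (each non-empty) and, for each split, find the best tour for each vehicle:
  {#101} + {#102, #103, #104, #105, #106}: 38 + 102 = 140
  {#102} + {#101, #103, #104, #105, #106}: 52 + 88 = 140
  {#101, #102} + {#103, #104, #105, #106}: 52 + 88 = 140
  {#103} + {#101, #102, #104, #105, #106}: 34 + 90 = 124
  {#101, #103} + {#102, #104, #105, #106}: 50 + 90 = 140
  {#102, #103} + {#101, #104, #105, #106}: 64 + 76 = 140
  … (31 splits in total)
Best: vehicle 1 Base → #103 → Base = 34; vehicle 2 Base → #104 → #101 → #102 → #105 → #106 → Base = 90; combined 124.

Minimum combined distance: 124 blocks.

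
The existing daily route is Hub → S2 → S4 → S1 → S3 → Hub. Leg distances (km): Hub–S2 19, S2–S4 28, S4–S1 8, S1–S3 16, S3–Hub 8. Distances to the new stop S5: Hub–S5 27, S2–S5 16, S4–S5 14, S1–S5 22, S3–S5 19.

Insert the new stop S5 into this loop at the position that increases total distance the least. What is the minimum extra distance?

+2 km — insert S5 between S2 and S4.

Insertion cost between consecutive stops i–j is d(i,S5) + d(S5,j) − d(i,j):
  between Hub and S2: 27 + 16 − 19 = 24
  between S2 and S4: 16 + 14 − 28 = 2
  between S4 and S1: 14 + 22 − 8 = 28
  between S1 and S3: 22 + 19 − 16 = 25
  between S3 and Hub: 19 + 27 − 8 = 38
Cheapest insertion is between S2 and S4, adding 2.
New total = 79 + 2 = 81.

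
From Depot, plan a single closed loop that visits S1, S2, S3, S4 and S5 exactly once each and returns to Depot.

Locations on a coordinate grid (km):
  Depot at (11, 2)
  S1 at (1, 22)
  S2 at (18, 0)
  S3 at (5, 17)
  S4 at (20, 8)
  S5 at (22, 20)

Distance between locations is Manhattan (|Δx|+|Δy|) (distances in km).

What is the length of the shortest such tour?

Depot→S1→S2→S3→S4→S5→Depot: 30+39+30+24+14+29 = 166
Depot→S1→S2→S3→S5→S4→Depot: 30+39+30+20+14+15 = 148
Depot→S1→S2→S4→S3→S5→Depot: 30+39+10+24+20+29 = 152
Depot→S1→S2→S4→S5→S3→Depot: 30+39+10+14+20+21 = 134
Depot→S1→S2→S5→S3→S4→Depot: 30+39+24+20+24+15 = 152
Depot→S1→S2→S5→S4→S3→Depot: 30+39+24+14+24+21 = 152
Depot→S1→S3→S2→S4→S5→Depot: 30+9+30+10+14+29 = 122
Depot→S1→S3→S2→S5→S4→Depot: 30+9+30+24+14+15 = 122
Depot→S1→S3→S4→S2→S5→Depot: 30+9+24+10+24+29 = 126
Depot→S1→S3→S4→S5→S2→Depot: 30+9+24+14+24+9 = 110
Depot→S1→S3→S5→S2→S4→Depot: 30+9+20+24+10+15 = 108
Depot→S1→S3→S5→S4→S2→Depot: 30+9+20+14+10+9 = 92
Depot→S1→S4→S2→S3→S5→Depot: 30+33+10+30+20+29 = 152
Depot→S1→S4→S2→S5→S3→Depot: 30+33+10+24+20+21 = 138
… (46 more)
Depot→S2→S4→S5→S1→S3→Depot: 9+10+14+23+9+21 = 86  ← best
The minimum is 86.
One optimal route: Depot → S2 → S4 → S5 → S1 → S3 → Depot (or its reverse).

86 km — the shortest possible round trip.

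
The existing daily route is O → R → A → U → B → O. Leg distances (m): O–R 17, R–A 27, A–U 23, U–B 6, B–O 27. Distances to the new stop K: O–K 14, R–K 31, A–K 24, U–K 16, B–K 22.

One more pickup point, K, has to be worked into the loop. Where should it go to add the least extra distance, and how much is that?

Minimum extra distance: 9 m, inserting K between B and O.

Insertion cost between consecutive stops i–j is d(i,K) + d(K,j) − d(i,j):
  between O and R: 14 + 31 − 17 = 28
  between R and A: 31 + 24 − 27 = 28
  between A and U: 24 + 16 − 23 = 17
  between U and B: 16 + 22 − 6 = 32
  between B and O: 22 + 14 − 27 = 9
Cheapest insertion is between B and O, adding 9.
New total = 100 + 9 = 109.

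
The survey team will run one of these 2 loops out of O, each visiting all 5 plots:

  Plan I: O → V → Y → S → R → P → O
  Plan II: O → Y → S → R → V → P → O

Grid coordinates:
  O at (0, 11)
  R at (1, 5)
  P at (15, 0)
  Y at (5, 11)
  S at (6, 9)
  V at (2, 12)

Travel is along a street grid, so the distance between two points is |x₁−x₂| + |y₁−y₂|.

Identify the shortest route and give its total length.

64 — Plan I is the shortest.

Plan I: 3 + 4 + 3 + 9 + 19 + 26 = 64
Plan II: 5 + 3 + 9 + 8 + 25 + 26 = 76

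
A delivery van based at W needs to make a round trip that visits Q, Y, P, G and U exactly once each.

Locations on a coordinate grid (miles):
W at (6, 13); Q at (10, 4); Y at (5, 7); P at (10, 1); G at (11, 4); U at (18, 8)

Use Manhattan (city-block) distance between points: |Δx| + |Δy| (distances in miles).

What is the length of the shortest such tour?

W - Q - Y - P - G - U - W: 13+8+11+4+11+17 = 64
W - Q - Y - P - U - G - W: 13+8+11+15+11+14 = 72
W - Q - Y - G - P - U - W: 13+8+9+4+15+17 = 66
W - Q - Y - G - U - P - W: 13+8+9+11+15+16 = 72
W - Q - Y - U - P - G - W: 13+8+14+15+4+14 = 68
W - Q - Y - U - G - P - W: 13+8+14+11+4+16 = 66
W - Q - P - Y - G - U - W: 13+3+11+9+11+17 = 64
W - Q - P - Y - U - G - W: 13+3+11+14+11+14 = 66
W - Q - P - G - Y - U - W: 13+3+4+9+14+17 = 60
W - Q - P - G - U - Y - W: 13+3+4+11+14+7 = 52
W - Q - P - U - Y - G - W: 13+3+15+14+9+14 = 68
W - Q - P - U - G - Y - W: 13+3+15+11+9+7 = 58
W - Q - G - Y - P - U - W: 13+1+9+11+15+17 = 66
W - Q - G - Y - U - P - W: 13+1+9+14+15+16 = 68
… (46 more)
W - Y - Q - P - G - U - W: 7+8+3+4+11+17 = 50  ← best
The minimum is 50.
One optimal route: W → Y → Q → P → G → U → W (or its reverse).

50 miles — the shortest possible round trip.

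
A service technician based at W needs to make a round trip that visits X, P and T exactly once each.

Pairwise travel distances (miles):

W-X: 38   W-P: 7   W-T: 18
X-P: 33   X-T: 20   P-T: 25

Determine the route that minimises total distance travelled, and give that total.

W - X - P - T - W: 38+33+25+18 = 114
W - X - T - P - W: 38+20+25+7 = 90
W - P - X - T - W: 7+33+20+18 = 78
The minimum is 78.
One optimal route: W → P → X → T → W (or its reverse).

Minimum total distance: 78 miles.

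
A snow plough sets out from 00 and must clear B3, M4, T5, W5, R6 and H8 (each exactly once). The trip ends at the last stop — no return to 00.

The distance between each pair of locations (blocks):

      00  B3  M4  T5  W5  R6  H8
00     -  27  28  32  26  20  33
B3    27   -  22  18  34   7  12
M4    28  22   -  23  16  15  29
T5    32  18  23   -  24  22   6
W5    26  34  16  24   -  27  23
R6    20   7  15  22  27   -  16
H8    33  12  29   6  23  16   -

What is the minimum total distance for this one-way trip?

82 blocks — the minimum one-way total.

There are 6! = 720 possible orderings.
00 → B3 → M4 → T5 → W5 → R6 → H8: 27+22+23+24+27+16 = 139
00 → B3 → M4 → T5 → W5 → H8 → R6: 27+22+23+24+23+16 = 135
00 → B3 → M4 → T5 → R6 → W5 → H8: 27+22+23+22+27+23 = 144
00 → B3 → M4 → T5 → R6 → H8 → W5: 27+22+23+22+16+23 = 133
00 → B3 → M4 → T5 → H8 → W5 → R6: 27+22+23+6+23+27 = 128
00 → B3 → M4 → T5 → H8 → R6 → W5: 27+22+23+6+16+27 = 121
00 → B3 → M4 → W5 → T5 → R6 → H8: 27+22+16+24+22+16 = 127
00 → B3 → M4 → W5 → T5 → H8 → R6: 27+22+16+24+6+16 = 111
… (712 more)
00 → W5 → M4 → R6 → B3 → H8 → T5: 26+16+15+7+12+6 = 82  ← best
The minimum is 82.
One shortest path: 00 → W5 → M4 → R6 → B3 → H8 → T5.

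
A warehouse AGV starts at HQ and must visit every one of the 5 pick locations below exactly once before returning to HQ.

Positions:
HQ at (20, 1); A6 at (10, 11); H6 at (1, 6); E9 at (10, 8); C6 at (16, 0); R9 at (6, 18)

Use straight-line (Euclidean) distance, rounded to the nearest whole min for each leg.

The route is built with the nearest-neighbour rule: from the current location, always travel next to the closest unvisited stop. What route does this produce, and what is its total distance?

58 min along HQ → C6 → E9 → A6 → R9 → H6 → HQ.

At HQ the remaining stops are C6 4, E9 12, A6 14, H6 20, R9 22; go to C6.
At C6 the remaining stops are E9 10, A6 13, H6 16, R9 21; go to E9.
At E9 the remaining stops are A6 3, H6 9, R9 11; go to A6.
At A6 the remaining stops are R9 8, H6 10; go to R9.
At R9 the remaining stops are H6 13; go to H6.
Return H6→HQ: 20.
Total = 4 + 10 + 3 + 8 + 13 + 20 = 58.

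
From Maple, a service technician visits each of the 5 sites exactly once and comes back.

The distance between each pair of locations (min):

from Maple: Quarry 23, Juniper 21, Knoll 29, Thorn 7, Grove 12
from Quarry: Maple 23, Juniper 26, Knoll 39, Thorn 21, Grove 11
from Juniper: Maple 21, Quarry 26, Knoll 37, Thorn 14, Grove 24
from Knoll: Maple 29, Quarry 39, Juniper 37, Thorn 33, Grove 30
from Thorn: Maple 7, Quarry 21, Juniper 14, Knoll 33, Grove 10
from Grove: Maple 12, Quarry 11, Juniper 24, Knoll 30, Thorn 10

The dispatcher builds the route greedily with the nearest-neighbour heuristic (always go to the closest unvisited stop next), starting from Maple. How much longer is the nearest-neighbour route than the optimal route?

Excess over optimum: 3 min.

Maple: Thorn=7, Grove=12, Juniper=21, Quarry=23, Knoll=29 ⇒ Thorn
Thorn: Grove=10, Juniper=14, Quarry=21, Knoll=33 ⇒ Grove
Grove: Quarry=11, Juniper=24, Knoll=30 ⇒ Quarry
Quarry: Juniper=26, Knoll=39 ⇒ Juniper
Juniper: Knoll=37 ⇒ Knoll
NN route Maple → Thorn → Grove → Quarry → Juniper → Knoll → Maple costs 120.
Optimal: Maple → Knoll → Grove → Quarry → Juniper → Thorn → Maple costs 117 (by enumerating all 60 distinct tours).
Excess = 120 − 117 = 3.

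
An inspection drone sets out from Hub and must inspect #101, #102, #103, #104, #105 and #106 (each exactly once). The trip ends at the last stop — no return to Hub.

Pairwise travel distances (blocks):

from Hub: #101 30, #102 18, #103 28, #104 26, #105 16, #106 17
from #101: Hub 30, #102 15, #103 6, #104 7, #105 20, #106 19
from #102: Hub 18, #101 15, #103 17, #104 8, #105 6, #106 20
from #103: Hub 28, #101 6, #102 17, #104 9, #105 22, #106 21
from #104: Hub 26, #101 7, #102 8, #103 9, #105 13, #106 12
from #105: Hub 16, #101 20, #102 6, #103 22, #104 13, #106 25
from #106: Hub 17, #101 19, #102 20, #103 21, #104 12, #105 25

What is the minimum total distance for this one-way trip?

There are 6! = 720 possible orderings.
Hub→#101→#102→#103→#104→#105→#106: 30+15+17+9+13+25 = 109
Hub→#101→#102→#103→#104→#106→#105: 30+15+17+9+12+25 = 108
Hub→#101→#102→#103→#105→#104→#106: 30+15+17+22+13+12 = 109
Hub→#101→#102→#103→#105→#106→#104: 30+15+17+22+25+12 = 121
Hub→#101→#102→#103→#106→#104→#105: 30+15+17+21+12+13 = 108
Hub→#101→#102→#103→#106→#105→#104: 30+15+17+21+25+13 = 121
Hub→#101→#102→#104→#103→#105→#106: 30+15+8+9+22+25 = 109
Hub→#101→#102→#104→#103→#106→#105: 30+15+8+9+21+25 = 108
… (712 more)
Hub→#105→#102→#101→#103→#104→#106: 16+6+15+6+9+12 = 64  ← best
The minimum is 64.
One shortest path: Hub → #105 → #102 → #101 → #103 → #104 → #106.

64 blocks — the minimum one-way total.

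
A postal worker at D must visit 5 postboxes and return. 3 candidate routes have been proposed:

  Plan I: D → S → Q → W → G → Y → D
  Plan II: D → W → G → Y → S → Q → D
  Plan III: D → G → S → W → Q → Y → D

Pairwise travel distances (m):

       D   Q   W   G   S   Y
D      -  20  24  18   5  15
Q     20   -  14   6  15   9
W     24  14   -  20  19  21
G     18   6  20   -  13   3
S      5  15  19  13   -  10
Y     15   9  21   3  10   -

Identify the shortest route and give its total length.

Shortest is Plan I, total 72 m.

Plan I: 5 + 15 + 14 + 20 + 3 + 15 = 72
Plan II: 24 + 20 + 3 + 10 + 15 + 20 = 92
Plan III: 18 + 13 + 19 + 14 + 9 + 15 = 88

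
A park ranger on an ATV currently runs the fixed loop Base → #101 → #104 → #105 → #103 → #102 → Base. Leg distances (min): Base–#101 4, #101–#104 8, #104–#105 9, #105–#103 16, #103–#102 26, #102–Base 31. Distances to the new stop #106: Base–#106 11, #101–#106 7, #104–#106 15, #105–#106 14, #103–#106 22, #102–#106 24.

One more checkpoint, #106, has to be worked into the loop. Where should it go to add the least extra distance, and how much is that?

Insertion cost between consecutive stops i–j is d(i,#106) + d(#106,j) − d(i,j):
  between Base and #101: 11 + 7 − 4 = 14
  between #101 and #104: 7 + 15 − 8 = 14
  between #104 and #105: 15 + 14 − 9 = 20
  between #105 and #103: 14 + 22 − 16 = 20
  between #103 and #102: 22 + 24 − 26 = 20
  between #102 and Base: 24 + 11 − 31 = 4
Cheapest insertion is between #102 and Base, adding 4.
New total = 94 + 4 = 98.

Minimum extra distance: 4 min, inserting #106 between #102 and Base.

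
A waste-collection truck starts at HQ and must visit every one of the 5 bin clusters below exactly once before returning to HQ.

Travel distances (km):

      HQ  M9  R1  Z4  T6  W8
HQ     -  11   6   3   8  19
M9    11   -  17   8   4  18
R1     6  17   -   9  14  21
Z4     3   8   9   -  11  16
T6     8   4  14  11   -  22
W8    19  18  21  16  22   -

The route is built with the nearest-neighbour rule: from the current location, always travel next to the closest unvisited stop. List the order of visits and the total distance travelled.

HQ → [Z4:3 / R1:6 / T6:8 / M9:11 / W8:19] → Z4 (3)
Z4 → [M9:8 / R1:9 / T6:11 / W8:16] → M9 (8)
M9 → [T6:4 / R1:17 / W8:18] → T6 (4)
T6 → [R1:14 / W8:22] → R1 (14)
R1 → [W8:21] → W8 (21)
Return W8→HQ: 19.
Total = 3 + 8 + 4 + 14 + 21 + 19 = 69.

Nearest-neighbour total = 69 km; route HQ → Z4 → M9 → T6 → R1 → W8 → HQ.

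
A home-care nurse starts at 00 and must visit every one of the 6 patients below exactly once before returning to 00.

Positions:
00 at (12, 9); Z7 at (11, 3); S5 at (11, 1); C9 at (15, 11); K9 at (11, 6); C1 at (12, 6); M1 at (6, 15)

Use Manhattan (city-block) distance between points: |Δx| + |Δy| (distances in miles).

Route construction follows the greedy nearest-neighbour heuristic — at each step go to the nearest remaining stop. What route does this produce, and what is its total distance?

Nearest-neighbour total = 48 miles; route 00 → C1 → K9 → Z7 → S5 → C9 → M1 → 00.

At 00 the remaining stops are C1 3, K9 4, C9 5, Z7 7, S5 9, M1 12; go to C1.
At C1 the remaining stops are K9 1, Z7 4, S5 6, C9 8, M1 15; go to K9.
At K9 the remaining stops are Z7 3, S5 5, C9 9, M1 14; go to Z7.
At Z7 the remaining stops are S5 2, C9 12, M1 17; go to S5.
At S5 the remaining stops are C9 14, M1 19; go to C9.
At C9 the remaining stops are M1 13; go to M1.
Return M1→00: 12.
Total = 3 + 1 + 3 + 2 + 14 + 13 + 12 = 48.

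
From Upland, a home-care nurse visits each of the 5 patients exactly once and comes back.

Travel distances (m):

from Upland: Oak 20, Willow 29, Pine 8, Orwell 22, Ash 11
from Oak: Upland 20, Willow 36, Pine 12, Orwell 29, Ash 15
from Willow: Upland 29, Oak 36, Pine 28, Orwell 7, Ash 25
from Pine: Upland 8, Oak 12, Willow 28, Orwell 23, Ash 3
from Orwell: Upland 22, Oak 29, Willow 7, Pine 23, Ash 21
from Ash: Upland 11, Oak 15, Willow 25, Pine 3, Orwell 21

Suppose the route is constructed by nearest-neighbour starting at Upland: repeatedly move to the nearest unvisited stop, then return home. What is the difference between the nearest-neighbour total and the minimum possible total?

Excess over optimum: 2 m.

From Upland: Pine=8, Ash=11, Oak=20, Orwell=22, Willow=29 → choose Pine (8).
From Pine: Ash=3, Oak=12, Orwell=23, Willow=28 → choose Ash (3).
From Ash: Oak=15, Orwell=21, Willow=25 → choose Oak (15).
From Oak: Orwell=29, Willow=36 → choose Orwell (29).
From Orwell: Willow=7 → choose Willow (7).
NN route Upland → Pine → Ash → Oak → Orwell → Willow → Upland costs 91.
Optimal: Upland → Oak → Pine → Ash → Willow → Orwell → Upland costs 89 (by enumerating all 60 distinct tours).
Excess = 91 − 89 = 2.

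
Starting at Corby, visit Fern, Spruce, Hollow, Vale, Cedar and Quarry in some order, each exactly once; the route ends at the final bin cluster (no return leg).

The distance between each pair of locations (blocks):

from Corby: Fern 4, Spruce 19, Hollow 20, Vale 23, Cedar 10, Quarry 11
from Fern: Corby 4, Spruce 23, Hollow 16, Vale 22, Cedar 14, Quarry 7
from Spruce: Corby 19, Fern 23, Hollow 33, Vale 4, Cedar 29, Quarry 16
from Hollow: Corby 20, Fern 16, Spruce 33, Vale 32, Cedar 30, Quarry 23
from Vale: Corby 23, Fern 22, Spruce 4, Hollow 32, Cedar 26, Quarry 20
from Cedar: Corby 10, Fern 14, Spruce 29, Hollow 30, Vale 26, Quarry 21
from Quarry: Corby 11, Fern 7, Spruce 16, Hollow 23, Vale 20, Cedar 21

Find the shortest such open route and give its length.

There are 6! = 720 possible orderings.
Corby → Fern → Spruce → Hollow → Vale → Cedar → Quarry: 4+23+33+32+26+21 = 139
Corby → Fern → Spruce → Hollow → Vale → Quarry → Cedar: 4+23+33+32+20+21 = 133
Corby → Fern → Spruce → Hollow → Cedar → Vale → Quarry: 4+23+33+30+26+20 = 136
Corby → Fern → Spruce → Hollow → Cedar → Quarry → Vale: 4+23+33+30+21+20 = 131
Corby → Fern → Spruce → Hollow → Quarry → Vale → Cedar: 4+23+33+23+20+26 = 129
Corby → Fern → Spruce → Hollow → Quarry → Cedar → Vale: 4+23+33+23+21+26 = 130
Corby → Fern → Spruce → Vale → Hollow → Cedar → Quarry: 4+23+4+32+30+21 = 114
Corby → Fern → Spruce → Vale → Hollow → Quarry → Cedar: 4+23+4+32+23+21 = 107
… (712 more)
Corby → Cedar → Vale → Spruce → Quarry → Fern → Hollow: 10+26+4+16+7+16 = 79  ← best
The minimum is 79.
One shortest path: Corby → Cedar → Vale → Spruce → Quarry → Fern → Hollow.

79 blocks — the minimum one-way total.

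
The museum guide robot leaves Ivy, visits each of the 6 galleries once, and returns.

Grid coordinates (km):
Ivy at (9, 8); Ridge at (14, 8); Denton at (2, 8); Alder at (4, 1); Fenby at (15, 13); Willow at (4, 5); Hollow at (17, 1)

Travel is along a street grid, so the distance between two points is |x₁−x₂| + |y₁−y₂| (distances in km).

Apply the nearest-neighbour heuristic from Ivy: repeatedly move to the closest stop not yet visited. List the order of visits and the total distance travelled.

54 km along Ivy → Ridge → Fenby → Hollow → Alder → Willow → Denton → Ivy.

At Ivy the remaining stops are Ridge 5, Denton 7, Willow 8, Fenby 11, Alder 12, Hollow 15; go to Ridge.
At Ridge the remaining stops are Fenby 6, Hollow 10, Denton 12, Willow 13, Alder 17; go to Fenby.
At Fenby the remaining stops are Hollow 14, Denton 18, Willow 19, Alder 23; go to Hollow.
At Hollow the remaining stops are Alder 13, Willow 17, Denton 22; go to Alder.
At Alder the remaining stops are Willow 4, Denton 9; go to Willow.
At Willow the remaining stops are Denton 5; go to Denton.
Return Denton→Ivy: 7.
Total = 5 + 6 + 14 + 13 + 4 + 5 + 7 = 54.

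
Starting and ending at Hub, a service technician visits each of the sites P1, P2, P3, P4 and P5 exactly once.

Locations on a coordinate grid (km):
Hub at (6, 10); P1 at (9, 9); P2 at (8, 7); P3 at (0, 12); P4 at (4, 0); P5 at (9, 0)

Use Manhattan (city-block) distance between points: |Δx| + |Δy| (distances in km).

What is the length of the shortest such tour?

Minimum total distance: 44 km.

There are 60 distinct closed tours to check (reversals are equivalent).
Hub - P1 - P2 - P3 - P4 - P5 - Hub: 4+3+13+16+5+13 = 54
Hub - P1 - P2 - P3 - P5 - P4 - Hub: 4+3+13+21+5+12 = 58
Hub - P1 - P2 - P4 - P3 - P5 - Hub: 4+3+11+16+21+13 = 68
Hub - P1 - P2 - P4 - P5 - P3 - Hub: 4+3+11+5+21+8 = 52
Hub - P1 - P2 - P5 - P3 - P4 - Hub: 4+3+8+21+16+12 = 64
Hub - P1 - P2 - P5 - P4 - P3 - Hub: 4+3+8+5+16+8 = 44
Hub - P1 - P3 - P2 - P4 - P5 - Hub: 4+12+13+11+5+13 = 58
Hub - P1 - P3 - P2 - P5 - P4 - Hub: 4+12+13+8+5+12 = 54
Hub - P1 - P3 - P4 - P2 - P5 - Hub: 4+12+16+11+8+13 = 64
Hub - P1 - P3 - P4 - P5 - P2 - Hub: 4+12+16+5+8+5 = 50
Hub - P1 - P3 - P5 - P2 - P4 - Hub: 4+12+21+8+11+12 = 68
Hub - P1 - P3 - P5 - P4 - P2 - Hub: 4+12+21+5+11+5 = 58
Hub - P1 - P4 - P2 - P3 - P5 - Hub: 4+14+11+13+21+13 = 76
Hub - P1 - P4 - P2 - P5 - P3 - Hub: 4+14+11+8+21+8 = 66
… (46 more)
The minimum is 44.
One optimal route: Hub → P1 → P2 → P5 → P4 → P3 → Hub (or its reverse).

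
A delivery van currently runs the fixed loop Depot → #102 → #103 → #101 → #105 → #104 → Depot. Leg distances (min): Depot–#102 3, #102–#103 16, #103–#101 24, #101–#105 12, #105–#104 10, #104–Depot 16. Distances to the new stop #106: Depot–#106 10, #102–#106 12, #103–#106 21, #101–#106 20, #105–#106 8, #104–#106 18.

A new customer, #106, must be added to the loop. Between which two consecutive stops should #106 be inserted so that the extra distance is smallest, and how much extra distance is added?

Insertion cost between consecutive stops i–j is d(i,#106) + d(#106,j) − d(i,j):
  between Depot and #102: 10 + 12 − 3 = 19
  between #102 and #103: 12 + 21 − 16 = 17
  between #103 and #101: 21 + 20 − 24 = 17
  between #101 and #105: 20 + 8 − 12 = 16
  between #105 and #104: 8 + 18 − 10 = 16
  between #104 and Depot: 18 + 10 − 16 = 12
Cheapest insertion is between #104 and Depot, adding 12.
New total = 81 + 12 = 93.

Minimum extra distance: 12 min, inserting #106 between #104 and Depot.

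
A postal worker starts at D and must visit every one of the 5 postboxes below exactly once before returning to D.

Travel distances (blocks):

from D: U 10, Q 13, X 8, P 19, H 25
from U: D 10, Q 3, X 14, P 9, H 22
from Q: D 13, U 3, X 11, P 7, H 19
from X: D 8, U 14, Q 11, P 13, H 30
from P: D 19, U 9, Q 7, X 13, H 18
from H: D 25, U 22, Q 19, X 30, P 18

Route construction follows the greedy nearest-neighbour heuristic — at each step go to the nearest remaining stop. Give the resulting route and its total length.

74 blocks along D → X → Q → U → P → H → D.

D → [X:8 / U:10 / Q:13 / P:19 / H:25] → X (8)
X → [Q:11 / P:13 / U:14 / H:30] → Q (11)
Q → [U:3 / P:7 / H:19] → U (3)
U → [P:9 / H:22] → P (9)
P → [H:18] → H (18)
Return H→D: 25.
Total = 8 + 11 + 3 + 9 + 18 + 25 = 74.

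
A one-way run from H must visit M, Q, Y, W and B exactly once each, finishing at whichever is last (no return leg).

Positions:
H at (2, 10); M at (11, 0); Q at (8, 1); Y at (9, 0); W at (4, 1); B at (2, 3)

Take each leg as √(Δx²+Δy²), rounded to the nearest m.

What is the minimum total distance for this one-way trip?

There are 5! = 120 possible orderings.
H - M - Q - Y - W - B: 13+3+1+5+3 = 25
H - M - Q - Y - B - W: 13+3+1+8+3 = 28
H - M - Q - W - Y - B: 13+3+4+5+8 = 33
H - M - Q - W - B - Y: 13+3+4+3+8 = 31
H - M - Q - B - Y - W: 13+3+6+8+5 = 35
H - M - Q - B - W - Y: 13+3+6+3+5 = 30
H - M - Y - Q - W - B: 13+2+1+4+3 = 23
H - M - Y - Q - B - W: 13+2+1+6+3 = 25
H - M - Y - W - Q - B: 13+2+5+4+6 = 30
H - M - Y - W - B - Q: 13+2+5+3+6 = 29
H - M - Y - B - Q - W: 13+2+8+6+4 = 33
H - M - Y - B - W - Q: 13+2+8+3+4 = 30
H - M - W - Q - Y - B: 13+7+4+1+8 = 33
H - M - W - Q - B - Y: 13+7+4+6+8 = 38
… (106 more)
H - B - W - Q - Y - M: 7+3+4+1+2 = 17  ← best
The minimum is 17.
One shortest path: H → B → W → Q → Y → M.

17 m — the minimum one-way total.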